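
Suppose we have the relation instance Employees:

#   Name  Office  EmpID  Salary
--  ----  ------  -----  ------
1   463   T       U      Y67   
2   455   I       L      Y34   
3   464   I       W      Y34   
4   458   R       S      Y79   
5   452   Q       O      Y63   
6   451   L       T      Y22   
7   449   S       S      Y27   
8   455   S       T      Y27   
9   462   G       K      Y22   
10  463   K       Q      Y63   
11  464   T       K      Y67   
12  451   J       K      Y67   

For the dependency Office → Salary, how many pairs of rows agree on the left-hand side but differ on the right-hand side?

Office=T: all 2 rows agree on Salary — 0 pairs.
Office=I: all 2 rows agree on Salary — 0 pairs.
Office=S: all 2 rows agree on Salary — 0 pairs.

0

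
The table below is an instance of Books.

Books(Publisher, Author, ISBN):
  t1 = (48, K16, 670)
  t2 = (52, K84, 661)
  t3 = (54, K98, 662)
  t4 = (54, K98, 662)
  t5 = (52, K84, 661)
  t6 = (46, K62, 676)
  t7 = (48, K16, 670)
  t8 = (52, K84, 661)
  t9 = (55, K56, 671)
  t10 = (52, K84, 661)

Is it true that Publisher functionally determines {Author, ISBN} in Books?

Yes

Publisher=48: rows 1, 7 → {Author,ISBN} = (K16, 670), (K16, 670) ✓
Publisher=52: rows 2, 5, 8, 10 → {Author,ISBN} = (K84, 661), (K84, 661), (K84, 661), (K84, 661) ✓
Publisher=54: rows 3, 4 → {Author,ISBN} = (K98, 662), (K98, 662) ✓
Publisher=46: row 6 → {Author,ISBN} = (K62, 676) ✓
Publisher=55: row 9 → {Author,ISBN} = (K56, 671) ✓
Every Publisher value is associated with a single {Author, ISBN} value, so Publisher -> {Author, ISBN} holds.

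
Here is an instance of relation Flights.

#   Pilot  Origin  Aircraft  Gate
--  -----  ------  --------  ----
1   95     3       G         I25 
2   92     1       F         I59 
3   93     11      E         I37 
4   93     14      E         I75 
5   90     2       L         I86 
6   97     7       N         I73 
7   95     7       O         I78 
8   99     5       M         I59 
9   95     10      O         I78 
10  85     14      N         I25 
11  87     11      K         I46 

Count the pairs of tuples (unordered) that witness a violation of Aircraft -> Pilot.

1

Aircraft=E: all 2 rows agree on Pilot — 0 pairs.
Aircraft=N: violating pairs (6,10) — 1 pair.
Aircraft=O: all 2 rows agree on Pilot — 0 pairs.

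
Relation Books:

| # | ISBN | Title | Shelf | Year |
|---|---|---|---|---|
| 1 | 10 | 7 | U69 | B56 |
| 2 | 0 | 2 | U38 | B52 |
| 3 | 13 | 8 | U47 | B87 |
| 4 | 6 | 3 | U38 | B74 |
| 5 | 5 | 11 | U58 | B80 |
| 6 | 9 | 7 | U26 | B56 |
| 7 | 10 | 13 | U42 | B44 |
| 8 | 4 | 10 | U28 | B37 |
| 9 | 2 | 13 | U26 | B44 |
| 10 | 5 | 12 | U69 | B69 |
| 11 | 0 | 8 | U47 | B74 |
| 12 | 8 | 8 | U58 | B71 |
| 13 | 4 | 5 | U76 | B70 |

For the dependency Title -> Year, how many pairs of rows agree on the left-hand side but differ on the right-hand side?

3

Title=7: all 2 rows agree on Year — 0 pairs.
Title=8: violating pairs (3,11), (3,12), (11,12) — 3 pairs.
Title=13: all 2 rows agree on Year — 0 pairs.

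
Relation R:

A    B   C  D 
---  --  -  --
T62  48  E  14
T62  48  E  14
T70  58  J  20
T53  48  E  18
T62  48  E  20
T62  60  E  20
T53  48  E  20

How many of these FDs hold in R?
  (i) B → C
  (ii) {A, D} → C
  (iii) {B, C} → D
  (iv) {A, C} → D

(i) B → C: every LHS value maps to a single RHS value — holds.
(ii) {A, D} → C: every LHS value maps to a single RHS value — holds.
(iii) {B, C} → D: (B=48, C=E): 5 rows → D takes values {14, 18, 20} — violation — fails.
(iv) {A, C} → D: (A=T62, C=E): 4 rows → D takes values {14, 20} — violation; (A=T53, C=E): 2 rows → D takes values {18, 20} — violation — fails.
2 of the 4 dependencies hold.

2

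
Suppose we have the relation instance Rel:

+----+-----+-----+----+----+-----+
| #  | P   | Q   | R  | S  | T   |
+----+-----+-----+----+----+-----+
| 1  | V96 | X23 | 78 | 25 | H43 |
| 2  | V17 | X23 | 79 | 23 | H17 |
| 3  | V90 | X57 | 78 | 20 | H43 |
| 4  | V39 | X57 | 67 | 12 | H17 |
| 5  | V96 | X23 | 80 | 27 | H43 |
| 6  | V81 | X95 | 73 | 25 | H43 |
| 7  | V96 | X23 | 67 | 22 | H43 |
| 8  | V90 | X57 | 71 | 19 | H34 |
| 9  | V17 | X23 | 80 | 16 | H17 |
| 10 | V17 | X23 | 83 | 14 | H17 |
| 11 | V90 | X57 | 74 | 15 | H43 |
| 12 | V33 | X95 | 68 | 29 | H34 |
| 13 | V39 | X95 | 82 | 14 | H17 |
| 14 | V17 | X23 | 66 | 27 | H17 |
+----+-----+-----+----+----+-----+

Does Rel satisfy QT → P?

Yes

(Q=X23, T=H43): rows 1, 5, 7 → P = V96, V96, V96 ✓
(Q=X23, T=H17): rows 2, 9, 10, 14 → P = V17, V17, V17, V17 ✓
(Q=X57, T=H43): rows 3, 11 → P = V90, V90 ✓
(Q=X57, T=H17): row 4 → P = V39 ✓
(Q=X95, T=H43): row 6 → P = V81 ✓
(Q=X57, T=H34): row 8 → P = V90 ✓
(Q=X95, T=H34): row 12 → P = V33 ✓
(Q=X95, T=H17): row 13 → P = V39 ✓
Every QT value is associated with a single P value, so QT → P holds.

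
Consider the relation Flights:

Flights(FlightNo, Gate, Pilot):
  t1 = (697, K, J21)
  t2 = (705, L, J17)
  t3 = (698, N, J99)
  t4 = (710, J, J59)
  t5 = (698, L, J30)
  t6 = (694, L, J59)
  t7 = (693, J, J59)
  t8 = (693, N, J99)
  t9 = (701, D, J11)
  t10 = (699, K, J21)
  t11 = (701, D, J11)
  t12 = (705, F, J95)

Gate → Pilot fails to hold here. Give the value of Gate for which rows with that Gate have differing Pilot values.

L

Gate=K: rows 1, 10 → Pilot = J21, J21 ✓
Gate=L: rows 2, 5, 6 → Pilot takes values {J17, J30, J59} — violation
Gate=N: rows 3, 8 → Pilot = J99, J99 ✓
Gate=J: rows 4, 7 → Pilot = J59, J59 ✓
Gate=D: rows 9, 11 → Pilot = J11, J11 ✓
Gate=F: row 12 → Pilot = J95 ✓
The only Gate value with inconsistent Pilot is Gate=L.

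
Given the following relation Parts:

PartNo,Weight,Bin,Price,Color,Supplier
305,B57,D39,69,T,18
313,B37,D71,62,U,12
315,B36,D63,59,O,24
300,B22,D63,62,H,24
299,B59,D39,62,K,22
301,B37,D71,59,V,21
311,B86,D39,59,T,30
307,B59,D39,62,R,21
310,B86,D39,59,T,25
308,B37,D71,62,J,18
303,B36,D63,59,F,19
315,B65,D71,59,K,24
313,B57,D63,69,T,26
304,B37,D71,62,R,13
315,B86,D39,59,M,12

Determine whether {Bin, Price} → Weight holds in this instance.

(Bin=D39, Price=69): 1 row → Weight = B57 ✓
(Bin=D71, Price=62): 3 rows → Weight = B37, B37, B37 ✓
(Bin=D63, Price=59): 2 rows → Weight = B36, B36 ✓
(Bin=D63, Price=62): 1 row → Weight = B22 ✓
(Bin=D39, Price=62): 2 rows → Weight = B59, B59 ✓
(Bin=D71, Price=59): 2 rows → Weight takes values {B37, B65} — violation
(Bin=D39, Price=59): 3 rows → Weight = B86, B86, B86 ✓
(Bin=D63, Price=69): 1 row → Weight = B57 ✓
Two rows agree on {Bin, Price} but differ on Weight, so {Bin, Price} → Weight does not hold.

No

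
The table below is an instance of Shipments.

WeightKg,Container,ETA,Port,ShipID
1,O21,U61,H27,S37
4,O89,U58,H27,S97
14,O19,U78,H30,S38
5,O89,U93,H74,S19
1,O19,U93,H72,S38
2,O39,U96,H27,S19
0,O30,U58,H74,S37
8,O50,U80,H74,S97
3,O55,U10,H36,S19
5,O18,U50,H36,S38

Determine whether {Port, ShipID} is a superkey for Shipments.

All 10 rows have distinct {Port, ShipID} values, so {Port, ShipID} → (all attributes) holds and {Port, ShipID} is a superkey.

Yes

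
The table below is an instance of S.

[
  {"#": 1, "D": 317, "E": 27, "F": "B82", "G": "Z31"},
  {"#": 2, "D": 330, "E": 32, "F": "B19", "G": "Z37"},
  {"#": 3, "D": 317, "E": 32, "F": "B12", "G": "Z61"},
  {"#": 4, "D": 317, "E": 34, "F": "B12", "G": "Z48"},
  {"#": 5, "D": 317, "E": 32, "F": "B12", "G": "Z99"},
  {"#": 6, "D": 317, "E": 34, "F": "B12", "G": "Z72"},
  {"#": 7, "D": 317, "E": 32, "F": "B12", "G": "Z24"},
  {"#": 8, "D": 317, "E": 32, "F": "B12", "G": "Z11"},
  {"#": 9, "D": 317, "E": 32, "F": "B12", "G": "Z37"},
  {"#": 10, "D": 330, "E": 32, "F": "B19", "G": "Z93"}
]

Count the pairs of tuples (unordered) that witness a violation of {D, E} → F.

0

(D=330, E=32): all 2 rows agree on F — 0 pairs.
(D=317, E=32): all 5 rows agree on F — 0 pairs.
(D=317, E=34): all 2 rows agree on F — 0 pairs.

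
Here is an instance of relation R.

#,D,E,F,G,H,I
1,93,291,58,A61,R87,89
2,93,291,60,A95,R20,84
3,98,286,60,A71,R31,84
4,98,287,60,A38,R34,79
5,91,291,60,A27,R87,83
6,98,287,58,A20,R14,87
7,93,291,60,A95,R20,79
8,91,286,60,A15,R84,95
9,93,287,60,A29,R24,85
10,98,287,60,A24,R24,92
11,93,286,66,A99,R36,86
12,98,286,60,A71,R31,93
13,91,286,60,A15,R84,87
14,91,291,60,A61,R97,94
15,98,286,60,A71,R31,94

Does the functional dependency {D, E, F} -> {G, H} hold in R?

(D=93, E=291, F=58): row 1 → {G,H} = (A61, R87) ✓
(D=93, E=291, F=60): rows 2, 7 → {G,H} = (A95, R20), (A95, R20) ✓
(D=98, E=286, F=60): rows 3, 12, 15 → {G,H} = (A71, R31), (A71, R31), (A71, R31) ✓
(D=98, E=287, F=60): rows 4, 10 → {G,H} takes values {(A38, R34), (A24, R24)} — violation
(D=91, E=291, F=60): rows 5, 14 → {G,H} takes values {(A27, R87), (A61, R97)} — violation
(D=98, E=287, F=58): row 6 → {G,H} = (A20, R14) ✓
(D=91, E=286, F=60): rows 8, 13 → {G,H} = (A15, R84), (A15, R84) ✓
(D=93, E=287, F=60): row 9 → {G,H} = (A29, R24) ✓
(D=93, E=286, F=66): row 11 → {G,H} = (A99, R36) ✓
Two rows agree on {D, E, F} but differ on {G, H}, so {D, E, F} -> {G, H} does not hold.

No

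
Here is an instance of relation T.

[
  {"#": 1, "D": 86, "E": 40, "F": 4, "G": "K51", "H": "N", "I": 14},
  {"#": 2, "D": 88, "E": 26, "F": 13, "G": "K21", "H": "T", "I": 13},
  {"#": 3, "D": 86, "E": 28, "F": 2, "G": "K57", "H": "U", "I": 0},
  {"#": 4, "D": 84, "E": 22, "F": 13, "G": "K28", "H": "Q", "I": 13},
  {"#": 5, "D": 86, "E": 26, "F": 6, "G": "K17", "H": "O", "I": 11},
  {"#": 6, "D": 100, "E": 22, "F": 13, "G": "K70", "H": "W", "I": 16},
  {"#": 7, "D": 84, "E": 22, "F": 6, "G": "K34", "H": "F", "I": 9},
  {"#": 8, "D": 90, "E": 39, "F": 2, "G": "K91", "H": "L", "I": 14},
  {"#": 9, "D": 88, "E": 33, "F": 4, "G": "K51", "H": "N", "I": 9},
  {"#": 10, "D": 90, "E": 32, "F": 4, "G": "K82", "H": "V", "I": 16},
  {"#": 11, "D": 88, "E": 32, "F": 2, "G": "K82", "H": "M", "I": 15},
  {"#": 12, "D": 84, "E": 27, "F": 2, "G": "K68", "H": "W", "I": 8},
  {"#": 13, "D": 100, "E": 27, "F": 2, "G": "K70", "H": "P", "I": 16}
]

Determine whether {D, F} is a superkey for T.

Yes

All 13 rows have distinct {D, F} values, so {D, F} → (all attributes) holds and {D, F} is a superkey.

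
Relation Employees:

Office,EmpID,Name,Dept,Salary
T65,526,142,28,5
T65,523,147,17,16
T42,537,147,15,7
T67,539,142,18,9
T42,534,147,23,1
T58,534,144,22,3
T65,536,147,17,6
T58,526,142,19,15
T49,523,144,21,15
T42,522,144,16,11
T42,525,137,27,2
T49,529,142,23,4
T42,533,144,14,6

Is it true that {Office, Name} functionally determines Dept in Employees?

No

(Office=T65, Name=142): 1 row → Dept = 28 ✓
(Office=T65, Name=147): 2 rows → Dept = 17, 17 ✓
(Office=T42, Name=147): 2 rows → Dept takes values {15, 23} — violation
(Office=T67, Name=142): 1 row → Dept = 18 ✓
(Office=T58, Name=144): 1 row → Dept = 22 ✓
(Office=T58, Name=142): 1 row → Dept = 19 ✓
(Office=T49, Name=144): 1 row → Dept = 21 ✓
(Office=T42, Name=144): 2 rows → Dept takes values {16, 14} — violation
(Office=T42, Name=137): 1 row → Dept = 27 ✓
(Office=T49, Name=142): 1 row → Dept = 23 ✓
Two rows agree on {Office, Name} but differ on Dept, so {Office, Name} → Dept does not hold.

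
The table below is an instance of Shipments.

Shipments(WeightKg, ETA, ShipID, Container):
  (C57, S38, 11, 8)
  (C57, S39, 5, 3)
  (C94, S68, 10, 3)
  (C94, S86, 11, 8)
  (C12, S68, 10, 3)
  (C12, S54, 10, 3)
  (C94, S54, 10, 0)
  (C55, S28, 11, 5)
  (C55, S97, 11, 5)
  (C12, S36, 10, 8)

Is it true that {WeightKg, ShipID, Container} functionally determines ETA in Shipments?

No

(WeightKg=C57, ShipID=11, Container=8): 1 row → ETA = S38 ✓
(WeightKg=C57, ShipID=5, Container=3): 1 row → ETA = S39 ✓
(WeightKg=C94, ShipID=10, Container=3): 1 row → ETA = S68 ✓
(WeightKg=C94, ShipID=11, Container=8): 1 row → ETA = S86 ✓
(WeightKg=C12, ShipID=10, Container=3): 2 rows → ETA takes values {S68, S54} — violation
(WeightKg=C94, ShipID=10, Container=0): 1 row → ETA = S54 ✓
(WeightKg=C55, ShipID=11, Container=5): 2 rows → ETA takes values {S28, S97} — violation
(WeightKg=C12, ShipID=10, Container=8): 1 row → ETA = S36 ✓
Two rows agree on {WeightKg, ShipID, Container} but differ on ETA, so {WeightKg, ShipID, Container} -> ETA does not hold.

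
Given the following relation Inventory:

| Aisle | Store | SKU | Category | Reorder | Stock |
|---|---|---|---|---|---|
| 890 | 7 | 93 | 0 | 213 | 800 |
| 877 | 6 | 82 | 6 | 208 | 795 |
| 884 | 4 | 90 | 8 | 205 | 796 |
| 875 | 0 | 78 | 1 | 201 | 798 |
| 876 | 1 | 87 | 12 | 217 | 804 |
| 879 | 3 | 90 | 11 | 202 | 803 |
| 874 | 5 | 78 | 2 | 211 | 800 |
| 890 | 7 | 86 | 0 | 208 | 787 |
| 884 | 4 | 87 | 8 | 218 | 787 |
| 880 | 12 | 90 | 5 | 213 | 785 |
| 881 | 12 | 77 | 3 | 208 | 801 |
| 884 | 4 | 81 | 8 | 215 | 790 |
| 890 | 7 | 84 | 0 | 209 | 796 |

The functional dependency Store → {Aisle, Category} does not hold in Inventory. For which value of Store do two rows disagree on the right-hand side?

12

Store=7: 3 rows → {Aisle,Category} = (890, 0), (890, 0), (890, 0) ✓
Store=6: 1 row → {Aisle,Category} = (877, 6) ✓
Store=4: 3 rows → {Aisle,Category} = (884, 8), (884, 8), (884, 8) ✓
Store=0: 1 row → {Aisle,Category} = (875, 1) ✓
Store=1: 1 row → {Aisle,Category} = (876, 12) ✓
Store=3: 1 row → {Aisle,Category} = (879, 11) ✓
Store=5: 1 row → {Aisle,Category} = (874, 2) ✓
Store=12: 2 rows → {Aisle,Category} takes values {(880, 5), (881, 3)} — violation
The only Store value with inconsistent RHS is Store=12.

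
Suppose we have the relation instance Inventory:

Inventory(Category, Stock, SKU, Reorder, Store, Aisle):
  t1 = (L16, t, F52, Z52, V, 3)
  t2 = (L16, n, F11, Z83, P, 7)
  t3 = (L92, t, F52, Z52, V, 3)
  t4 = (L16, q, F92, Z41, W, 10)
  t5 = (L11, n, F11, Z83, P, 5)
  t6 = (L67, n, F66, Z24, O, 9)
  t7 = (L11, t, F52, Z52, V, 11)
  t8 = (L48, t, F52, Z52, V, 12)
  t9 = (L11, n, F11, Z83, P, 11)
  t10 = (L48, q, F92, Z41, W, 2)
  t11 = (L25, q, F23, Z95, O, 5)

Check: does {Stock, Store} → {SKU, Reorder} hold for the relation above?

(Stock=t, Store=V): rows 1, 3, 7, 8 → {SKU,Reorder} = (F52, Z52), (F52, Z52), (F52, Z52), (F52, Z52) ✓
(Stock=n, Store=P): rows 2, 5, 9 → {SKU,Reorder} = (F11, Z83), (F11, Z83), (F11, Z83) ✓
(Stock=q, Store=W): rows 4, 10 → {SKU,Reorder} = (F92, Z41), (F92, Z41) ✓
(Stock=n, Store=O): row 6 → {SKU,Reorder} = (F66, Z24) ✓
(Stock=q, Store=O): row 11 → {SKU,Reorder} = (F23, Z95) ✓
Every {Stock, Store} value is associated with a single {SKU, Reorder} value, so {Stock, Store} → {SKU, Reorder} holds.

Yes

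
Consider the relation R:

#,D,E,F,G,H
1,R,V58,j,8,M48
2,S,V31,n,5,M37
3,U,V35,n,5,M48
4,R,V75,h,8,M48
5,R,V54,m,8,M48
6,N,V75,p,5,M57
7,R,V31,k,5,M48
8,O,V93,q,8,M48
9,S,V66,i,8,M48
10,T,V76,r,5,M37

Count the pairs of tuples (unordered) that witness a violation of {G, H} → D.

(G=8, H=M48): violating pairs (1,8), (1,9), (4,8), (4,9), (5,8), (5,9), (8,9) — 7 pairs.
(G=5, H=M37): violating pairs (2,10) — 1 pair.
(G=5, H=M48): violating pairs (3,7) — 1 pair.

9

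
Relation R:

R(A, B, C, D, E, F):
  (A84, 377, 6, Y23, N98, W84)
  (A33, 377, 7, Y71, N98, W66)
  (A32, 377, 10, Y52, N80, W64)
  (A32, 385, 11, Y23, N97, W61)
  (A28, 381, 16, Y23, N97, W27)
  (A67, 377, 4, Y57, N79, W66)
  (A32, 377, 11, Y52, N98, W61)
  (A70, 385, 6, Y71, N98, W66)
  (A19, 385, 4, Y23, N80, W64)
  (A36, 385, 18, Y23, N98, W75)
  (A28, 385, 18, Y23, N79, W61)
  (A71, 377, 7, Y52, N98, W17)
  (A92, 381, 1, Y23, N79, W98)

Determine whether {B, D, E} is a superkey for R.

Two distinct rows share (B=377, D=Y52, E=N98), so {B, D, E} does not determine every attribute — not a superkey.

No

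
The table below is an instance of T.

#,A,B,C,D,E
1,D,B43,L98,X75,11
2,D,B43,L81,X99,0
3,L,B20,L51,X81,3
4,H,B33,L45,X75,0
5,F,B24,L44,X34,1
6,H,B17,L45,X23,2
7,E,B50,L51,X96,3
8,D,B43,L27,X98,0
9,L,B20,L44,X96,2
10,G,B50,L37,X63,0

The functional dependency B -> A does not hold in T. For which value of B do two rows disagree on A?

B=B43: rows 1, 2, 8 → A = D, D, D ✓
B=B20: rows 3, 9 → A = L, L ✓
B=B33: row 4 → A = H ✓
B=B24: row 5 → A = F ✓
B=B17: row 6 → A = H ✓
B=B50: rows 7, 10 → A takes values {E, G} — violation
The only B value with inconsistent A is B=B50.

B50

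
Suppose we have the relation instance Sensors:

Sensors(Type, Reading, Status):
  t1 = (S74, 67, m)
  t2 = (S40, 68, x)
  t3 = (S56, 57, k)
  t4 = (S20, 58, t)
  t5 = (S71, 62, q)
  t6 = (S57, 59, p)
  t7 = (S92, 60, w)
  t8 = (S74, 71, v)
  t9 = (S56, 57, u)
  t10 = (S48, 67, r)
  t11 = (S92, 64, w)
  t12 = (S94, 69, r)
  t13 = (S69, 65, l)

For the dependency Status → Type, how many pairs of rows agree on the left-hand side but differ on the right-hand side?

Status=w: all 2 rows agree on Type — 0 pairs.
Status=r: violating pairs (10,12) — 1 pair.

1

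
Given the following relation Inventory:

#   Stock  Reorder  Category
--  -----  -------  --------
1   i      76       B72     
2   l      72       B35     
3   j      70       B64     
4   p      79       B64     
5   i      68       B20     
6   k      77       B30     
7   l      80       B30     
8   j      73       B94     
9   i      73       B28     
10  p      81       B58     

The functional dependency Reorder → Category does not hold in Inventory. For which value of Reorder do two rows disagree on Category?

73

Reorder=76: row 1 → Category = B72 ✓
Reorder=72: row 2 → Category = B35 ✓
Reorder=70: row 3 → Category = B64 ✓
Reorder=79: row 4 → Category = B64 ✓
Reorder=68: row 5 → Category = B20 ✓
Reorder=77: row 6 → Category = B30 ✓
Reorder=80: row 7 → Category = B30 ✓
Reorder=73: rows 8, 9 → Category takes values {B94, B28} — violation
Reorder=81: row 10 → Category = B58 ✓
The only Reorder value with inconsistent Category is Reorder=73.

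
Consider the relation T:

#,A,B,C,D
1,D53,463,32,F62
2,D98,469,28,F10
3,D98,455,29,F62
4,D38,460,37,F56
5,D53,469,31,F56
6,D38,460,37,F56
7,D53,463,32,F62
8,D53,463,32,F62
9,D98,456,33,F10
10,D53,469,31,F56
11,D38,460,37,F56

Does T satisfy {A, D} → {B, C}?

No

(A=D53, D=F62): rows 1, 7, 8 → {B,C} = (463, 32), (463, 32), (463, 32) ✓
(A=D98, D=F10): rows 2, 9 → {B,C} takes values {(469, 28), (456, 33)} — violation
(A=D98, D=F62): row 3 → {B,C} = (455, 29) ✓
(A=D38, D=F56): rows 4, 6, 11 → {B,C} = (460, 37), (460, 37), (460, 37) ✓
(A=D53, D=F56): rows 5, 10 → {B,C} = (469, 31), (469, 31) ✓
Two rows agree on {A, D} but differ on {B, C}, so {A, D} → {B, C} does not hold.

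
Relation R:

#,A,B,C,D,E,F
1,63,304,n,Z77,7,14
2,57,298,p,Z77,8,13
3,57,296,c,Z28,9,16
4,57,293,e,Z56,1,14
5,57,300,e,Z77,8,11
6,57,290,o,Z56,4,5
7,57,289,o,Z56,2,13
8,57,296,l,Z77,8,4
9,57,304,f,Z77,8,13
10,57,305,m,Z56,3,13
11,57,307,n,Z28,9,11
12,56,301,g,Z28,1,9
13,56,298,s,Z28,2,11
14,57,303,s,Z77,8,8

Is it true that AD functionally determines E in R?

No

(A=63, D=Z77): row 1 → E = 7 ✓
(A=57, D=Z77): rows 2, 5, 8, 9, 14 → E = 8, 8, 8, 8, 8 ✓
(A=57, D=Z28): rows 3, 11 → E = 9, 9 ✓
(A=57, D=Z56): rows 4, 6, 7, 10 → E takes values {1, 4, 2, 3} — violation
(A=56, D=Z28): rows 12, 13 → E takes values {1, 2} — violation
Two rows agree on AD but differ on E, so AD -> E does not hold.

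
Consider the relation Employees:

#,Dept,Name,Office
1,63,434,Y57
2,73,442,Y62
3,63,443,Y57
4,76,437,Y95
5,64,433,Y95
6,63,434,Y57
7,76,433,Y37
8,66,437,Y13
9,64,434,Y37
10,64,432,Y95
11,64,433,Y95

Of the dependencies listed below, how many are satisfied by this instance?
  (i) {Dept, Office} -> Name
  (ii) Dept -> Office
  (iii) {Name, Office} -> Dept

(i) {Dept, Office} -> Name: (Dept=63, Office=Y57): rows 1, 3, 6 → Name takes values {434, 443} — violation; (Dept=64, Office=Y95): rows 5, 10, 11 → Name takes values {433, 432} — violation — fails.
(ii) Dept -> Office: Dept=76: rows 4, 7 → Office takes values {Y95, Y37} — violation; Dept=64: rows 5, 9, 10, 11 → Office takes values {Y95, Y37} — violation — fails.
(iii) {Name, Office} -> Dept: every LHS value maps to a single RHS value — holds.
1 of the 3 dependencies holds.

1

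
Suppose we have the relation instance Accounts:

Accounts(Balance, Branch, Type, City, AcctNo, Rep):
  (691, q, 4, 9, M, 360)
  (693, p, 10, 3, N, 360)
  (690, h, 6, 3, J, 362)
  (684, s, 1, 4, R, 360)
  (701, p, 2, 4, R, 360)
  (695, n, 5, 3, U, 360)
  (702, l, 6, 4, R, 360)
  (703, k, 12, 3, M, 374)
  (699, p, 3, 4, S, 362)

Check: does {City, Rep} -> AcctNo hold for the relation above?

No

(City=9, Rep=360): 1 row → AcctNo = M ✓
(City=3, Rep=360): 2 rows → AcctNo takes values {N, U} — violation
(City=3, Rep=362): 1 row → AcctNo = J ✓
(City=4, Rep=360): 3 rows → AcctNo = R, R, R ✓
(City=3, Rep=374): 1 row → AcctNo = M ✓
(City=4, Rep=362): 1 row → AcctNo = S ✓
Two rows agree on {City, Rep} but differ on AcctNo, so {City, Rep} -> AcctNo does not hold.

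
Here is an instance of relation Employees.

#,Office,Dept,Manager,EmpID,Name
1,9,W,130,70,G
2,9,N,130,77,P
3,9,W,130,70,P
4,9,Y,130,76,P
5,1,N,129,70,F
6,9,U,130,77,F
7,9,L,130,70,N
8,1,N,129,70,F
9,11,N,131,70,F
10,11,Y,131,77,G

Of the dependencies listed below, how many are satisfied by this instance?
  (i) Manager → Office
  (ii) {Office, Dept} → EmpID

2

(i) Manager → Office: every LHS value maps to a single RHS value — holds.
(ii) {Office, Dept} → EmpID: every LHS value maps to a single RHS value — holds.
2 of the 2 dependencies hold.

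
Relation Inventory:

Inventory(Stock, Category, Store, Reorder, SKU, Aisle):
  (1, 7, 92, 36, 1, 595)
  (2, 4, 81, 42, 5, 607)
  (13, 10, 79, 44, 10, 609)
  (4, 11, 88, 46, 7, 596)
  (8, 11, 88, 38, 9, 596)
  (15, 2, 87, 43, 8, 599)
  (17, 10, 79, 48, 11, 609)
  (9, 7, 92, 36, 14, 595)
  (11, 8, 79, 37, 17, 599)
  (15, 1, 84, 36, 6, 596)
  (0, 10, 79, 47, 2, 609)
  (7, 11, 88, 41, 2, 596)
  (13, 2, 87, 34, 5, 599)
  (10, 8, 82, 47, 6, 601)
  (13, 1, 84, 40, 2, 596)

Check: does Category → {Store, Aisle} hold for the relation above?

Category=7: 2 rows → {Store,Aisle} = (92, 595), (92, 595) ✓
Category=4: 1 row → {Store,Aisle} = (81, 607) ✓
Category=10: 3 rows → {Store,Aisle} = (79, 609), (79, 609), (79, 609) ✓
Category=11: 3 rows → {Store,Aisle} = (88, 596), (88, 596), (88, 596) ✓
Category=2: 2 rows → {Store,Aisle} = (87, 599), (87, 599) ✓
Category=8: 2 rows → {Store,Aisle} takes values {(79, 599), (82, 601)} — violation
Category=1: 2 rows → {Store,Aisle} = (84, 596), (84, 596) ✓
Two rows agree on Category but differ on {Store, Aisle}, so Category → {Store, Aisle} does not hold.

No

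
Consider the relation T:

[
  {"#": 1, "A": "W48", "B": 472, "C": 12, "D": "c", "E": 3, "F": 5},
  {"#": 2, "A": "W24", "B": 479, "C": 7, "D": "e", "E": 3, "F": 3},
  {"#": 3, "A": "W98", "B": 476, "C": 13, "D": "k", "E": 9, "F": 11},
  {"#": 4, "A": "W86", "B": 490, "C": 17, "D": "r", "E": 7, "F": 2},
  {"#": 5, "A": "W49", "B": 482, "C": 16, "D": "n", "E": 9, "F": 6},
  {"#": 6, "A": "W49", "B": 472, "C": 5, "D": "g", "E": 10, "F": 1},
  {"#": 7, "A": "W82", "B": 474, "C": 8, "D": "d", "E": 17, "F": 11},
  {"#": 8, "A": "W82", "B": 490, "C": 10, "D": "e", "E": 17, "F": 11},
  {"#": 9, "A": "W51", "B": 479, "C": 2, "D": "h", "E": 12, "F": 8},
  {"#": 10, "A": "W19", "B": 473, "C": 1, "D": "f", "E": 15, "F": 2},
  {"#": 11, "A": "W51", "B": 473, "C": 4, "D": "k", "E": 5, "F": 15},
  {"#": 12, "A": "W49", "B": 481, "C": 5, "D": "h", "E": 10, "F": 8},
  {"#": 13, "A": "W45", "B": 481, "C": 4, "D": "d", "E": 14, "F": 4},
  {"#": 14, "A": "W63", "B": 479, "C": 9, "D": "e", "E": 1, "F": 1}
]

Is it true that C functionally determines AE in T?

No

C=12: row 1 → {A,E} = (W48, 3) ✓
C=7: row 2 → {A,E} = (W24, 3) ✓
C=13: row 3 → {A,E} = (W98, 9) ✓
C=17: row 4 → {A,E} = (W86, 7) ✓
C=16: row 5 → {A,E} = (W49, 9) ✓
C=5: rows 6, 12 → {A,E} = (W49, 10), (W49, 10) ✓
C=8: row 7 → {A,E} = (W82, 17) ✓
C=10: row 8 → {A,E} = (W82, 17) ✓
C=2: row 9 → {A,E} = (W51, 12) ✓
C=1: row 10 → {A,E} = (W19, 15) ✓
C=4: rows 11, 13 → {A,E} takes values {(W51, 5), (W45, 14)} — violation
C=9: row 14 → {A,E} = (W63, 1) ✓
Two rows agree on C but differ on AE, so C → AE does not hold.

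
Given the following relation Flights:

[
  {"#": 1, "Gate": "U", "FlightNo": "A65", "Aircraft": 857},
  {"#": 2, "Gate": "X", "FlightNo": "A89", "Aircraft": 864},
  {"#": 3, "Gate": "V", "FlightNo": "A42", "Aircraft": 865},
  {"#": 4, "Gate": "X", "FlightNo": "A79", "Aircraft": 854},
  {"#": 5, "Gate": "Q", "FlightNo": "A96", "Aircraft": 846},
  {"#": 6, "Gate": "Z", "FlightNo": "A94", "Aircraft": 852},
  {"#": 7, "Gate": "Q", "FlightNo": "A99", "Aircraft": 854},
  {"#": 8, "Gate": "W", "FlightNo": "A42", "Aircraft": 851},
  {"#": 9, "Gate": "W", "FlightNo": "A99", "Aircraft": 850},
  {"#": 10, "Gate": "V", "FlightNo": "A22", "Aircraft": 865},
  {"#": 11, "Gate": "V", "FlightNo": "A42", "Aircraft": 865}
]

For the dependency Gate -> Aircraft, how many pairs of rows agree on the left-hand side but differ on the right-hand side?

3

Gate=X: violating pairs (2,4) — 1 pair.
Gate=V: all 3 rows agree on Aircraft — 0 pairs.
Gate=Q: violating pairs (5,7) — 1 pair.
Gate=W: violating pairs (8,9) — 1 pair.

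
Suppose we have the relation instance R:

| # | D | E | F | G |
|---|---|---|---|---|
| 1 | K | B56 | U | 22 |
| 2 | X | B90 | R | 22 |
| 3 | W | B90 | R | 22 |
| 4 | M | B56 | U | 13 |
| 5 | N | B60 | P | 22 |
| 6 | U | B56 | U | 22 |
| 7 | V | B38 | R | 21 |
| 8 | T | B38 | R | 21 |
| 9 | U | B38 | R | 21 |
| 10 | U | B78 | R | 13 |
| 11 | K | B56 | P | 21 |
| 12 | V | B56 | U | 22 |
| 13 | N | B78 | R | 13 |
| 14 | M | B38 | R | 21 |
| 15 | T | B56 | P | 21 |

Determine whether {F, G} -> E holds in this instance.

(F=U, G=22): rows 1, 6, 12 → E = B56, B56, B56 ✓
(F=R, G=22): rows 2, 3 → E = B90, B90 ✓
(F=U, G=13): row 4 → E = B56 ✓
(F=P, G=22): row 5 → E = B60 ✓
(F=R, G=21): rows 7, 8, 9, 14 → E = B38, B38, B38, B38 ✓
(F=R, G=13): rows 10, 13 → E = B78, B78 ✓
(F=P, G=21): rows 11, 15 → E = B56, B56 ✓
Every {F, G} value is associated with a single E value, so {F, G} -> E holds.

Yes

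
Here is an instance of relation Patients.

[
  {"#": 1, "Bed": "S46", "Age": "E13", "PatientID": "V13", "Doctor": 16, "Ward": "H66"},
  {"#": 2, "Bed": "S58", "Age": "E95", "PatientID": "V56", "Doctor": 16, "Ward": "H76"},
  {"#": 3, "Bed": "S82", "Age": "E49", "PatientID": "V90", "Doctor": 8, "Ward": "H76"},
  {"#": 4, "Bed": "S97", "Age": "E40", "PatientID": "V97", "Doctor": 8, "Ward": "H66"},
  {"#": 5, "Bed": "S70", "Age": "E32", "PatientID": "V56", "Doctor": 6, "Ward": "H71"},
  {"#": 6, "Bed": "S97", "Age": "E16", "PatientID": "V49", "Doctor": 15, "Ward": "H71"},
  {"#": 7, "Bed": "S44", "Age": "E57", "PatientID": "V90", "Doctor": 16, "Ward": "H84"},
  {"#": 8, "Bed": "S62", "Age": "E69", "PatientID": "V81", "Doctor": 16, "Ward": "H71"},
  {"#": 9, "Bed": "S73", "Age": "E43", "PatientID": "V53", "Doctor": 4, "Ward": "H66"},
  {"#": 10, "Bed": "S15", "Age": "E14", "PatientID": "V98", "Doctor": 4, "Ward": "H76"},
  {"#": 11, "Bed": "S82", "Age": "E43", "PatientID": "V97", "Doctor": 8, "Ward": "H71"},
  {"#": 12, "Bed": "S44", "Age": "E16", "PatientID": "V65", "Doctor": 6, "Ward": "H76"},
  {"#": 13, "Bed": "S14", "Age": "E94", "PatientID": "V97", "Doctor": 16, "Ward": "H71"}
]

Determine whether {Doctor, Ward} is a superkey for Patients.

No

Rows 8 and 13 have the same {Doctor, Ward} value (Doctor=16, Ward=H71) but are distinct tuples, so {Doctor, Ward} does not determine every attribute — not a superkey.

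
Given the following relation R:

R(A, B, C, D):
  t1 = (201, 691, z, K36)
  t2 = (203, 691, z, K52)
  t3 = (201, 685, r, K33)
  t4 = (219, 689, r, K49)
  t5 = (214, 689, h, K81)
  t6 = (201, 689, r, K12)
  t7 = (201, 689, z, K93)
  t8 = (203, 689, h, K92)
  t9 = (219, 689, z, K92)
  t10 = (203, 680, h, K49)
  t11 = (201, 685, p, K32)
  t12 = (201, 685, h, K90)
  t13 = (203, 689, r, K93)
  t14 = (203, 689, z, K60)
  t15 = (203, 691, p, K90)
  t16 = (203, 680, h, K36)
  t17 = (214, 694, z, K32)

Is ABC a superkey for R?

Rows 10 and 16 have the same ABC value (A=203, B=680, C=h) but are distinct tuples, so ABC does not determine every attribute — not a superkey.

No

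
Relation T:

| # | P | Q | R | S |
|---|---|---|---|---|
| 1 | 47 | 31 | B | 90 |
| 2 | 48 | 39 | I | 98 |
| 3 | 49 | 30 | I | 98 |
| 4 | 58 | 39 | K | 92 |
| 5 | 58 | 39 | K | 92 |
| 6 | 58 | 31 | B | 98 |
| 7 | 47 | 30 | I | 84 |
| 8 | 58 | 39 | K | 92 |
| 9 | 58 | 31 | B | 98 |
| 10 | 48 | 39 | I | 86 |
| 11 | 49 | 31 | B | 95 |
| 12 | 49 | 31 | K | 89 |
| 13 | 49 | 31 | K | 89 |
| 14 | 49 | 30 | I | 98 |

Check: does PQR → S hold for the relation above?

(P=47, Q=31, R=B): row 1 → S = 90 ✓
(P=48, Q=39, R=I): rows 2, 10 → S takes values {98, 86} — violation
(P=49, Q=30, R=I): rows 3, 14 → S = 98, 98 ✓
(P=58, Q=39, R=K): rows 4, 5, 8 → S = 92, 92, 92 ✓
(P=58, Q=31, R=B): rows 6, 9 → S = 98, 98 ✓
(P=47, Q=30, R=I): row 7 → S = 84 ✓
(P=49, Q=31, R=B): row 11 → S = 95 ✓
(P=49, Q=31, R=K): rows 12, 13 → S = 89, 89 ✓
Two rows agree on PQR but differ on S, so PQR → S does not hold.

No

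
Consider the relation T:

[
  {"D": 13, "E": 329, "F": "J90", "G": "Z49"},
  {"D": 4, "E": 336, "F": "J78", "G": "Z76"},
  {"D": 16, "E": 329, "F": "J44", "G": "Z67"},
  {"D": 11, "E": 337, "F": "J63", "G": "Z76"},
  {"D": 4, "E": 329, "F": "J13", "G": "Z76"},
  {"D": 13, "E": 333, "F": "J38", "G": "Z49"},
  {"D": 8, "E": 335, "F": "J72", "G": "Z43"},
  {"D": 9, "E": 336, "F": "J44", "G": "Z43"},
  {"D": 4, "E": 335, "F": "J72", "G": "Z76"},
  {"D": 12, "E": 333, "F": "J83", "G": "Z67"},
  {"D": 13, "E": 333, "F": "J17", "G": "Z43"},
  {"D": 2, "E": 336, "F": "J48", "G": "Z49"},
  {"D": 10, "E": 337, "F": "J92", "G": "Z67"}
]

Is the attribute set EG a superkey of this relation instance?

Yes

All 13 rows have distinct EG values, so EG → (all attributes) holds and EG is a superkey.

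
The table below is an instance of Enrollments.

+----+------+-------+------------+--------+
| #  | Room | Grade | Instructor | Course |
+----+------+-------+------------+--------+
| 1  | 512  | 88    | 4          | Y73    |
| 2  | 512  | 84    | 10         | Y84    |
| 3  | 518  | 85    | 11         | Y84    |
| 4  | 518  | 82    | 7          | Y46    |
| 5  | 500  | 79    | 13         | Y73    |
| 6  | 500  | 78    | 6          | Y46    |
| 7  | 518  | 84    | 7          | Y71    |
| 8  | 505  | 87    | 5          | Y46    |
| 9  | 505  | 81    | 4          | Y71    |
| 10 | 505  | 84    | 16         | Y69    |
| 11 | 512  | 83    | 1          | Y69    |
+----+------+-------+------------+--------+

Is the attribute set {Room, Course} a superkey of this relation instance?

Yes

All 11 rows have distinct {Room, Course} values, so {Room, Course} → (all attributes) holds and {Room, Course} is a superkey.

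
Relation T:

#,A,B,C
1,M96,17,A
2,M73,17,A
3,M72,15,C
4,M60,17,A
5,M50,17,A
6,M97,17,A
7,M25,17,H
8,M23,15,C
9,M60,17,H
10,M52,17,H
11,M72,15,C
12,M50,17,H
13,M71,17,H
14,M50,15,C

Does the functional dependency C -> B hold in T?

Yes

C=A: rows 1, 2, 4, 5, 6 → B = 17, 17, 17, 17, 17 ✓
C=C: rows 3, 8, 11, 14 → B = 15, 15, 15, 15 ✓
C=H: rows 7, 9, 10, 12, 13 → B = 17, 17, 17, 17, 17 ✓
Every C value is associated with a single B value, so C -> B holds.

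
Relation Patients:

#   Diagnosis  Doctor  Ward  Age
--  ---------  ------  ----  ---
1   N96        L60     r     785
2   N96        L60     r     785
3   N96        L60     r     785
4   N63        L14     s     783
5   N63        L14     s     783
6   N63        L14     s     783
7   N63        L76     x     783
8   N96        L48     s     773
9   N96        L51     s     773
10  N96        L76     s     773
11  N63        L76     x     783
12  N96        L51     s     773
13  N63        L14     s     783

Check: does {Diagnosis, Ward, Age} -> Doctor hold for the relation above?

No

(Diagnosis=N96, Ward=r, Age=785): rows 1, 2, 3 → Doctor = L60, L60, L60 ✓
(Diagnosis=N63, Ward=s, Age=783): rows 4, 5, 6, 13 → Doctor = L14, L14, L14, L14 ✓
(Diagnosis=N63, Ward=x, Age=783): rows 7, 11 → Doctor = L76, L76 ✓
(Diagnosis=N96, Ward=s, Age=773): rows 8, 9, 10, 12 → Doctor takes values {L48, L51, L76} — violation
Two rows agree on {Diagnosis, Ward, Age} but differ on Doctor, so {Diagnosis, Ward, Age} -> Doctor does not hold.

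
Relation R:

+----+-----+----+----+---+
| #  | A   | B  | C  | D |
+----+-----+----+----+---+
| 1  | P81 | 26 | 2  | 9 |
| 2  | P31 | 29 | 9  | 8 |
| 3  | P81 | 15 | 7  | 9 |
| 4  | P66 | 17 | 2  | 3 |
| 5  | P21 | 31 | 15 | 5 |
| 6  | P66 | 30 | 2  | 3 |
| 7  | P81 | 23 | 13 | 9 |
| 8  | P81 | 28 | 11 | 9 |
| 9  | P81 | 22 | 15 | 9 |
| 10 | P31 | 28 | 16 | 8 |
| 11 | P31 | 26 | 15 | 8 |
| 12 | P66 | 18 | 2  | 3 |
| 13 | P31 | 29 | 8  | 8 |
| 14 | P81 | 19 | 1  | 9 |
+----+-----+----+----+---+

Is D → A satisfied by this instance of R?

D=9: rows 1, 3, 7, 8, 9, 14 → A = P81, P81, P81, P81, P81, P81 ✓
D=8: rows 2, 10, 11, 13 → A = P31, P31, P31, P31 ✓
D=3: rows 4, 6, 12 → A = P66, P66, P66 ✓
D=5: row 5 → A = P21 ✓
Every D value is associated with a single A value, so D → A holds.

Yes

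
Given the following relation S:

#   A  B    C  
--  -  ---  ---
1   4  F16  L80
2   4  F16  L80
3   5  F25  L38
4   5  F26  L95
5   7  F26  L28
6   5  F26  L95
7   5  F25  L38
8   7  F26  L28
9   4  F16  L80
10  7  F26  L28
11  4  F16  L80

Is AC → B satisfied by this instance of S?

(A=4, C=L80): rows 1, 2, 9, 11 → B = F16, F16, F16, F16 ✓
(A=5, C=L38): rows 3, 7 → B = F25, F25 ✓
(A=5, C=L95): rows 4, 6 → B = F26, F26 ✓
(A=7, C=L28): rows 5, 8, 10 → B = F26, F26, F26 ✓
Every AC value is associated with a single B value, so AC → B holds.

Yes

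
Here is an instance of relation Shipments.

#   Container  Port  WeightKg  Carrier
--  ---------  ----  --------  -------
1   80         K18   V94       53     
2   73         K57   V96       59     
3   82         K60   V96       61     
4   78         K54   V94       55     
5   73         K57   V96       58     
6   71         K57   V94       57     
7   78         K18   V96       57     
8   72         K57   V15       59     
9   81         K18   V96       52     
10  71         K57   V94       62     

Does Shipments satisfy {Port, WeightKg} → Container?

No

(Port=K18, WeightKg=V94): row 1 → Container = 80 ✓
(Port=K57, WeightKg=V96): rows 2, 5 → Container = 73, 73 ✓
(Port=K60, WeightKg=V96): row 3 → Container = 82 ✓
(Port=K54, WeightKg=V94): row 4 → Container = 78 ✓
(Port=K57, WeightKg=V94): rows 6, 10 → Container = 71, 71 ✓
(Port=K18, WeightKg=V96): rows 7, 9 → Container takes values {78, 81} — violation
(Port=K57, WeightKg=V15): row 8 → Container = 72 ✓
Two rows agree on {Port, WeightKg} but differ on Container, so {Port, WeightKg} → Container does not hold.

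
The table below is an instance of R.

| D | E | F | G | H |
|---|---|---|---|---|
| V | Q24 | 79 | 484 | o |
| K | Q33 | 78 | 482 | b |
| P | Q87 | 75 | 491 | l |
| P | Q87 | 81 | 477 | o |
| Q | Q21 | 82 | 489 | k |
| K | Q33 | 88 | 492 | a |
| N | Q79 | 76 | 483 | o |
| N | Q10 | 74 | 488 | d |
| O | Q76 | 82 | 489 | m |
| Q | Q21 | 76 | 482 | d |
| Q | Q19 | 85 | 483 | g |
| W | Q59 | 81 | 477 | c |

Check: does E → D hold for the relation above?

Yes

E=Q24: 1 row → D = V ✓
E=Q33: 2 rows → D = K, K ✓
E=Q87: 2 rows → D = P, P ✓
E=Q21: 2 rows → D = Q, Q ✓
E=Q79: 1 row → D = N ✓
E=Q10: 1 row → D = N ✓
E=Q76: 1 row → D = O ✓
E=Q19: 1 row → D = Q ✓
E=Q59: 1 row → D = W ✓
Every E value is associated with a single D value, so E → D holds.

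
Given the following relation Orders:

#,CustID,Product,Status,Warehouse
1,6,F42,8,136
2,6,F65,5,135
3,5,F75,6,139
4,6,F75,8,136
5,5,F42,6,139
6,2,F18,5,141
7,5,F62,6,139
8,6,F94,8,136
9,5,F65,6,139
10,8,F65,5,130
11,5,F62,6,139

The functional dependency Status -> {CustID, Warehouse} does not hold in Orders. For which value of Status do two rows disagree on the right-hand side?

5

Status=8: rows 1, 4, 8 → {CustID,Warehouse} = (6, 136), (6, 136), (6, 136) ✓
Status=5: rows 2, 6, 10 → {CustID,Warehouse} takes values {(6, 135), (2, 141), (8, 130)} — violation
Status=6: rows 3, 5, 7, 9, 11 → {CustID,Warehouse} = (5, 139), (5, 139), (5, 139), (5, 139), (5, 139) ✓
The only Status value with inconsistent RHS is Status=5.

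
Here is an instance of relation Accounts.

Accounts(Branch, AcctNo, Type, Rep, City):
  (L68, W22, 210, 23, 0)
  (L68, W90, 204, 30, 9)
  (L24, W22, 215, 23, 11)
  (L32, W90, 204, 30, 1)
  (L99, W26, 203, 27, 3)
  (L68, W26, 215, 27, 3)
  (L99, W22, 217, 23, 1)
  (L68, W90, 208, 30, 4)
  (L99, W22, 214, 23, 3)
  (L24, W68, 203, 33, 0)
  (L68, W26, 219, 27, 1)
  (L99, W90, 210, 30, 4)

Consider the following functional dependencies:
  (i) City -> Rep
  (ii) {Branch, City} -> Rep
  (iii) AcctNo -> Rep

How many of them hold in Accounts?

1

(i) City -> Rep: City=0: 2 rows → Rep takes values {23, 33} — violation; City=1: 3 rows → Rep takes values {30, 23, 27} — violation; City=3: 3 rows → Rep takes values {27, 23} — violation — fails.
(ii) {Branch, City} -> Rep: (Branch=L99, City=3): 2 rows → Rep takes values {27, 23} — violation — fails.
(iii) AcctNo -> Rep: every LHS value maps to a single RHS value — holds.
1 of the 3 dependencies holds.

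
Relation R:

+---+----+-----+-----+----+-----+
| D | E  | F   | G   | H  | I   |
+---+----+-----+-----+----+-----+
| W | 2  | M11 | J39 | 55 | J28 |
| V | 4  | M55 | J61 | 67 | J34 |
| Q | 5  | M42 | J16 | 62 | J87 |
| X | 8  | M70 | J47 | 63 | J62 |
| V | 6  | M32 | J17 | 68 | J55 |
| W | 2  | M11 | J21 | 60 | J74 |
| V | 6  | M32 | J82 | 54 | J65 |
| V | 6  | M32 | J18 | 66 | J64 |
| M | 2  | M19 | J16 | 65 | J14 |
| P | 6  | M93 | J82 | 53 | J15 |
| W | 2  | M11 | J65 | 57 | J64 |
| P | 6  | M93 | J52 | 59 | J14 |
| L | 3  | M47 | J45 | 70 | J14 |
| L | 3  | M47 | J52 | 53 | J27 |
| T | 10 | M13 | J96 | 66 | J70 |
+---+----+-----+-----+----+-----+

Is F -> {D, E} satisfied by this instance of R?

F=M11: 3 rows → {D,E} = (W, 2), (W, 2), (W, 2) ✓
F=M55: 1 row → {D,E} = (V, 4) ✓
F=M42: 1 row → {D,E} = (Q, 5) ✓
F=M70: 1 row → {D,E} = (X, 8) ✓
F=M32: 3 rows → {D,E} = (V, 6), (V, 6), (V, 6) ✓
F=M19: 1 row → {D,E} = (M, 2) ✓
F=M93: 2 rows → {D,E} = (P, 6), (P, 6) ✓
F=M47: 2 rows → {D,E} = (L, 3), (L, 3) ✓
F=M13: 1 row → {D,E} = (T, 10) ✓
Every F value is associated with a single {D, E} value, so F -> {D, E} holds.

Yes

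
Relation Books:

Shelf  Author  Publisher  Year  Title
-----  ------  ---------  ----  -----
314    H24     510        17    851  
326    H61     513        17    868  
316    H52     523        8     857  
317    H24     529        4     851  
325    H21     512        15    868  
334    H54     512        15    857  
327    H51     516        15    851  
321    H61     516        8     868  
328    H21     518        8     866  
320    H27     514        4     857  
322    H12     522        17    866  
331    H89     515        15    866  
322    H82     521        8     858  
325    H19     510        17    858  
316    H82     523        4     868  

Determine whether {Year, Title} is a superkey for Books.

Yes

All 15 rows have distinct {Year, Title} values, so {Year, Title} → (all attributes) holds and {Year, Title} is a superkey.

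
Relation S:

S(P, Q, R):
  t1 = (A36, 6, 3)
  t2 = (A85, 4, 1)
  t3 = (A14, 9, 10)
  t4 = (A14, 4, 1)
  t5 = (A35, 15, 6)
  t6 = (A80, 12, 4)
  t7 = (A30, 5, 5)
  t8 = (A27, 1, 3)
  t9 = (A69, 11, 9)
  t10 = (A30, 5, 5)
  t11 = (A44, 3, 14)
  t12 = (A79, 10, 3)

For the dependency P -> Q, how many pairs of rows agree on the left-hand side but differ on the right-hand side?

P=A14: violating pairs (3,4) — 1 pair.
P=A30: all 2 rows agree on Q — 0 pairs.

1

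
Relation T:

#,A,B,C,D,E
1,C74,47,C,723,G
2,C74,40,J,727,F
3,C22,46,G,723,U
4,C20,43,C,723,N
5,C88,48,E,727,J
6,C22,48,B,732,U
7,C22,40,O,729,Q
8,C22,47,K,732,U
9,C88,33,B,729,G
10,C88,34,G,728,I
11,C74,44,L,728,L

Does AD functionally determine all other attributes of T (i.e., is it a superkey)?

No

Rows 6 and 8 have the same AD value (A=C22, D=732) but are distinct tuples, so AD does not determine every attribute — not a superkey.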